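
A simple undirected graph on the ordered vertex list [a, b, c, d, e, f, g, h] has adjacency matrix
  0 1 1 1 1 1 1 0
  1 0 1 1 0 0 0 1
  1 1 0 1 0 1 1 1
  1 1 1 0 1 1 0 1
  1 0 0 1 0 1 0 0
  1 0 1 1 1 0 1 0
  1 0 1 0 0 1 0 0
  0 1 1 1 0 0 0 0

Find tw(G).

3

A width-3 tree decomposition is:
Bags: B1 = {a, d, e, f}  B2 = {a, c, d, f}  B3 = {a, b, c, d}  B4 = {a, c, f, g}  B5 = {b, c, d, h}
Tree: B1–B2, B2–B3, B2–B4, B3–B5
Every bag has size at most 4, so the width is 4 − 1 = 3 and tw(G) ≤ 3. For the lower bound, the 4 vertices {a, d, e, f} are pairwise adjacent, and any tree decomposition puts a clique entirely inside one bag — forcing width ≥ 3. Therefore the treewidth is 3.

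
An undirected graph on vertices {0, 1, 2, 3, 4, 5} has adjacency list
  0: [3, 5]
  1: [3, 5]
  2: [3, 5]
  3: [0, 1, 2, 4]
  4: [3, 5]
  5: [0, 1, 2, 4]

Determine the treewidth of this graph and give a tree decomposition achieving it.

Every bag has size at most 3, so the width is 3 − 1 = 2 and tw(G) ≤ 2. Since 4–5–1–3–4 is a cycle in G, G is not acyclic. Forests are exactly the graphs of treewidth ≤ 1, so tw(G) ≥ 2. Hence tw(G) = 2 exactly.

Treewidth 2.
One such decomposition:
Bags: B1 = {3, 4, 5}  B2 = {1, 3, 5}  B3 = {2, 3, 5}  B4 = {0, 3, 5}
Tree: B1–B2, B2–B3, B3–B4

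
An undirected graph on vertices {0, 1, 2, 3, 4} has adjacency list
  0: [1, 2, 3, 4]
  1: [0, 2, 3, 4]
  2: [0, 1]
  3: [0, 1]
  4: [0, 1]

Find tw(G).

A width-2 tree decomposition is:
Bags: B1 = {0, 1, 4}  B2 = {0, 1, 3}  B3 = {0, 1, 2}
Tree: B1–B2, B1–B3
Each bag holds 3 vertices, so the decomposition has width 2, which upper-bounds the treewidth. On the other hand G contains the 3-clique {0, 1, 2}. A clique must lie in a single bag of any decomposition, so no decomposition can have width below 2. Hence tw(G) = 2 exactly.

2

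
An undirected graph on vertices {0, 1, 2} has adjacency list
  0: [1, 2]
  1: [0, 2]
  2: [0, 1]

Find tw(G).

A width-2 tree decomposition is:
Bags: B1 = {0, 1, 2}
Tree: (single bag)
A single bag containing all 3 vertices is trivially a valid decomposition of width 2. Conversely, {0, 1, 2} is a clique of size 3, and the vertices of any clique must share a bag in every tree decomposition; so some bag has ≥ 3 vertices and tw(G) ≥ 2. The upper and lower bounds meet at 2, so that is the treewidth.

2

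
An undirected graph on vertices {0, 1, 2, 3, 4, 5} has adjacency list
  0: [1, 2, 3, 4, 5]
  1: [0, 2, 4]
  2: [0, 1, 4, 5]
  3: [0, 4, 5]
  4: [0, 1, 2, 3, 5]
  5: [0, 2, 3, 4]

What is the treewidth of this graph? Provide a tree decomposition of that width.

Treewidth 3.
One optimal decomposition is:
Bags: B1 = {0, 3, 4, 5}  B2 = {0, 2, 4, 5}  B3 = {0, 1, 2, 4}
Tree: B1–B2, B2–B3

Each bag holds 4 vertices, so the decomposition has width 3, which upper-bounds the treewidth. On the other hand G contains the 4-clique {0, 1, 2, 4}. A clique must lie in a single bag of any decomposition, so no decomposition can have width below 3. Combining the bounds, tw(G) = 3.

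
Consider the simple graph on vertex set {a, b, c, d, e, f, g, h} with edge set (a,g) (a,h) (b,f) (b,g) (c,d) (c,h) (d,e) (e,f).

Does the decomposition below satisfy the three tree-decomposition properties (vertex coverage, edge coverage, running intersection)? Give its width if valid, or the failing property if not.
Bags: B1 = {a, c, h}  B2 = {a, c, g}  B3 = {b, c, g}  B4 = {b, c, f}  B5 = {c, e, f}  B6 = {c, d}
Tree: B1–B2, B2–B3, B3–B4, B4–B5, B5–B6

A tree decomposition must satisfy three properties: every vertex lies in some bag; for every edge, both endpoints lie together in some bag; and for every vertex, the bags containing it form a connected subtree. Here edge (e,d) lies in no bag, so the decomposition is invalid.

No — edge (e,d) lies in no bag.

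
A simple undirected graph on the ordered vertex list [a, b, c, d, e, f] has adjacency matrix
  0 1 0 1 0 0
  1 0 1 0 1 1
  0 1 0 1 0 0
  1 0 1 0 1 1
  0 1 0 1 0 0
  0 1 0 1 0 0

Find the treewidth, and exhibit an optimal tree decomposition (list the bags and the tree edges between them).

The largest bag has 3 vertices, giving width 2; this decomposition certifies tw(G) ≤ 2. The edges b–c–d–f–b form a cycle, so G is not a tree and its treewidth is at least 2. Therefore the treewidth is 2.

Treewidth 2.
Bags: B1 = {b, c, d}  B2 = {b, d, f}  B3 = {b, d, e}  B4 = {a, b, d}
Tree: B1–B2, B2–B3, B3–B4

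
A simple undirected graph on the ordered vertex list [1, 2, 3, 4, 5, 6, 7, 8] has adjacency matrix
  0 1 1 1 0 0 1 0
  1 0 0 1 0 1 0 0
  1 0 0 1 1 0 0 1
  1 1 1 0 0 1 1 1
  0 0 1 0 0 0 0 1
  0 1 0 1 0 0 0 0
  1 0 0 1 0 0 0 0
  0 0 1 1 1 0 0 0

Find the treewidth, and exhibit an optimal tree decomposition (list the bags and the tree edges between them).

The largest bag has 3 vertices, giving width 2; this decomposition certifies tw(G) ≤ 2. For the lower bound, the 3 vertices {3, 4, 8} are pairwise adjacent, and any tree decomposition puts a clique entirely inside one bag — forcing width ≥ 2. Combining the bounds, tw(G) = 2.

Treewidth 2.
Bags: B1 = {3, 5, 8}  B2 = {3, 4, 8}  B3 = {1, 3, 4}  B4 = {1, 2, 4}  B5 = {2, 4, 6}  B6 = {1, 4, 7}
Tree: B1–B2, B2–B3, B3–B4, B4–B5, B4–B6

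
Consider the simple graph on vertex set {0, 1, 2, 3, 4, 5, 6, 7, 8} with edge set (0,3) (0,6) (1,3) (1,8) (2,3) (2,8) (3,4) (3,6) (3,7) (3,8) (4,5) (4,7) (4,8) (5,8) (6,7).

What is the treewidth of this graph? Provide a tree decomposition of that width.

Treewidth 2.
One such decomposition:
Bags: B1 = {4, 5, 8}  B2 = {3, 4, 8}  B3 = {3, 4, 7}  B4 = {3, 6, 7}  B5 = {1, 3, 8}  B6 = {2, 3, 8}  B7 = {0, 3, 6}
Tree: B1–B2, B2–B3, B3–B4, B2–B5, B2–B6, B4–B7

The largest bag has 3 vertices, giving width 2; this decomposition certifies tw(G) ≤ 2. On the other hand G contains the 3-clique {0, 3, 6}. A clique must lie in a single bag of any decomposition, so no decomposition can have width below 2. Combining the bounds, tw(G) = 2.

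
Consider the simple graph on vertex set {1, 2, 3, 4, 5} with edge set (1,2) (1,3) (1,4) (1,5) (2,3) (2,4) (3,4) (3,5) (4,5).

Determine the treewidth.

3

A width-3 tree decomposition is:
Bags: B1 = {1, 3, 4, 5}  B2 = {1, 2, 3, 4}
Tree: B1–B2
Every bag has size at most 4, so the width is 4 − 1 = 3 and tw(G) ≤ 3. Conversely, {1, 2, 3, 4} is a clique of size 4, and the vertices of any clique must share a bag in every tree decomposition; so some bag has ≥ 4 vertices and tw(G) ≥ 3. Combining the bounds, tw(G) = 3.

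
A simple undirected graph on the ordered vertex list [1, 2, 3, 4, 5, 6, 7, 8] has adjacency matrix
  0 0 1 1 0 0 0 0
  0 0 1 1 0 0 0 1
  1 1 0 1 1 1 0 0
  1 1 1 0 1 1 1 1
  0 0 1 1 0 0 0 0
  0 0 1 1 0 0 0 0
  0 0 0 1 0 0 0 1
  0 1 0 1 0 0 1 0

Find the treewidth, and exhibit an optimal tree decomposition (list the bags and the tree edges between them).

Treewidth 2.
One optimal decomposition is:
Bags: B1 = {2, 3, 4}  B2 = {3, 4, 6}  B3 = {2, 4, 8}  B4 = {3, 4, 5}  B5 = {1, 3, 4}  B6 = {4, 7, 8}
Tree: B1–B2, B1–B3, B2–B4, B4–B5, B3–B6

Each bag holds 3 vertices, so the decomposition has width 2, which upper-bounds the treewidth. For the lower bound, the 3 vertices {2, 4, 8} are pairwise adjacent, and any tree decomposition puts a clique entirely inside one bag — forcing width ≥ 2. Hence tw(G) = 2 exactly.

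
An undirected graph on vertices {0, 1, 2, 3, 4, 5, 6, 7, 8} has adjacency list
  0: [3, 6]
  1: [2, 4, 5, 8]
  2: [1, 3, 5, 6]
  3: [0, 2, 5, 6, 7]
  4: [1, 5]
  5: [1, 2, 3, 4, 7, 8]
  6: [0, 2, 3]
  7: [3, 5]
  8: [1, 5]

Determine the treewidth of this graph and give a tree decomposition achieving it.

Every bag has size at most 3, so the width is 3 − 1 = 2 and tw(G) ≤ 2. Conversely, {0, 3, 6} is a clique of size 3, and the vertices of any clique must share a bag in every tree decomposition; so some bag has ≥ 3 vertices and tw(G) ≥ 2. Combining the bounds, tw(G) = 2.

Treewidth 2.
Bags: B1 = {2, 3, 5}  B2 = {1, 2, 5}  B3 = {2, 3, 6}  B4 = {0, 3, 6}  B5 = {1, 5, 8}  B6 = {1, 4, 5}  B7 = {3, 5, 7}
Tree: B1–B2, B1–B3, B3–B4, B2–B5, B5–B6, B1–B7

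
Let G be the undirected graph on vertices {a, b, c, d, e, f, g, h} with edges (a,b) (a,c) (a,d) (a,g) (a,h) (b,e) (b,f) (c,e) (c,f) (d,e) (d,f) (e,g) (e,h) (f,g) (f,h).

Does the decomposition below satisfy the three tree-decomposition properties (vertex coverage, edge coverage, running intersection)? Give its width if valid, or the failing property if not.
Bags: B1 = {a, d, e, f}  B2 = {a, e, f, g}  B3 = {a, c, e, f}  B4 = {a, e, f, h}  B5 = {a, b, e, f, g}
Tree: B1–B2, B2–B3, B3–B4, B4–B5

A tree decomposition must satisfy three properties: every vertex lies in some bag; for every edge, both endpoints lie together in some bag; and for every vertex, the bags containing it form a connected subtree. Here bags containing vertex g are not connected in the tree, so the decomposition is invalid.

No — bags containing vertex g are not connected in the tree.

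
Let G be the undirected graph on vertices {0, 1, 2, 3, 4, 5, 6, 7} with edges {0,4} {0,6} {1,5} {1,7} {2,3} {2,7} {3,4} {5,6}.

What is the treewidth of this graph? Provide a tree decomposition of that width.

Treewidth 2.
One such decomposition:
Bags: B1 = {2, 3, 4}  B2 = {2, 4, 7}  B3 = {1, 4, 7}  B4 = {1, 4, 5}  B5 = {4, 5, 6}  B6 = {0, 4, 6}
Tree: B1–B2, B2–B3, B3–B4, B4–B5, B5–B6

The largest bag has 3 vertices, giving width 2; this decomposition certifies tw(G) ≤ 2. The edges 4–3–2–7–1–5–6–0–4 form a cycle, so G is not a tree and its treewidth is at least 2. The upper and lower bounds meet at 2, so that is the treewidth.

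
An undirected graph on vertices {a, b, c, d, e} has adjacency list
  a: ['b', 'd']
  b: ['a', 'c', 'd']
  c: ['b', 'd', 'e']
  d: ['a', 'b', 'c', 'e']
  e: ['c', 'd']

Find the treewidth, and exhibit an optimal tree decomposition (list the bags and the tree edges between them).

Treewidth 2.
One optimal decomposition is:
Bags: B1 = {c, d, e}  B2 = {b, c, d}  B3 = {a, b, d}
Tree: B1–B2, B2–B3

The largest bag has 3 vertices, giving width 2; this decomposition certifies tw(G) ≤ 2. For the lower bound, the 3 vertices {c, d, e} are pairwise adjacent, and any tree decomposition puts a clique entirely inside one bag — forcing width ≥ 2. Combining the bounds, tw(G) = 2.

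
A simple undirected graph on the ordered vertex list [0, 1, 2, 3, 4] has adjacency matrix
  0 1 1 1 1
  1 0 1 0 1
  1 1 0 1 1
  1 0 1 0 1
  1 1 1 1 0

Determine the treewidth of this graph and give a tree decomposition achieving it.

Treewidth 3.
One optimal decomposition is:
Bags: B1 = {0, 2, 3, 4}  B2 = {0, 1, 2, 4}
Tree: B1–B2

Each bag holds 4 vertices, so the decomposition has width 3, which upper-bounds the treewidth. On the other hand G contains the 4-clique {0, 1, 2, 4}. A clique must lie in a single bag of any decomposition, so no decomposition can have width below 3. The upper and lower bounds meet at 3, so that is the treewidth.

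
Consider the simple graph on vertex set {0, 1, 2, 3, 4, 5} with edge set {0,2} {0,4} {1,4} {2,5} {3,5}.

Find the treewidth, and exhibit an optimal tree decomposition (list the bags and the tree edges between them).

Treewidth 1.
Bags: B1 = {1, 4}  B2 = {0, 4}  B3 = {0, 2}  B4 = {2, 5}  B5 = {3, 5}
Tree: B1–B2, B2–B3, B3–B4, B4–B5

Each bag holds 2 vertices, so the decomposition has width 1, which upper-bounds the treewidth. G has an edge, so its treewidth is at least 1. Combining the bounds, tw(G) = 1.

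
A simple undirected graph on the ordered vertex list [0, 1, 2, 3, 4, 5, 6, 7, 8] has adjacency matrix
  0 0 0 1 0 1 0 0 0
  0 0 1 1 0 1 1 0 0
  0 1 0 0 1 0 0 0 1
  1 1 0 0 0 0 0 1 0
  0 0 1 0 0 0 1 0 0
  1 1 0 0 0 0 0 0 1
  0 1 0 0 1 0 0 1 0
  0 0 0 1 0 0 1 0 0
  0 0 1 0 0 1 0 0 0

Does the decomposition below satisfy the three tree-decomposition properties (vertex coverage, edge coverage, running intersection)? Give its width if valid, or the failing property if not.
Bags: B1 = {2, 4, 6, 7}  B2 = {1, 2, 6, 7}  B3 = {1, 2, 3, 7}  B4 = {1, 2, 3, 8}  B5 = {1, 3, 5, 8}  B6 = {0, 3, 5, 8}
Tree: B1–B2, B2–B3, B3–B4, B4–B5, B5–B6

Every vertex of G appears in some bag (union = {0, 1, 2, 3, 4, 5, 6, 7, 8}); every edge is covered by a bag; and for each vertex v the set of bags containing v is connected in the bag tree. The decomposition is therefore valid. The largest bag has 4 vertices, so the width is 3.

Yes; width 3.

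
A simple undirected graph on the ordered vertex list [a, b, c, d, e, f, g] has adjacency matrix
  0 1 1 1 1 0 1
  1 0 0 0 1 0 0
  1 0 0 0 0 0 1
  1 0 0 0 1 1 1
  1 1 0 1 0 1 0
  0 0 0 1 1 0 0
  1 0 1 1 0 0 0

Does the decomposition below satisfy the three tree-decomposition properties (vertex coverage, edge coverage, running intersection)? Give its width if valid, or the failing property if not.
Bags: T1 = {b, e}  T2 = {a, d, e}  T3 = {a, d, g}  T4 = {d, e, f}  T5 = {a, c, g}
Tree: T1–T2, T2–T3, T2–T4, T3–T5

No — edge (a,b) lies in no bag.

A tree decomposition must satisfy three properties: every vertex lies in some bag; for every edge, both endpoints lie together in some bag; and for every vertex, the bags containing it form a connected subtree. Here edge (a,b) lies in no bag, so the decomposition is invalid.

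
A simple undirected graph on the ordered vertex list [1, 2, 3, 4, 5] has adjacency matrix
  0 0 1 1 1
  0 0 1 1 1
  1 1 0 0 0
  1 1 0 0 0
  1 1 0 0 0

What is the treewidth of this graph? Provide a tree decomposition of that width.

Treewidth 2.
Bags: B1 = {1, 2, 5}  B2 = {1, 2, 3}  B3 = {1, 2, 4}
Tree: B1–B2, B2–B3

Each bag holds 3 vertices, so the decomposition has width 2, which upper-bounds the treewidth. The edges 5–2–3–1–5 form a cycle, so G is not a tree and its treewidth is at least 2. Therefore the treewidth is 2.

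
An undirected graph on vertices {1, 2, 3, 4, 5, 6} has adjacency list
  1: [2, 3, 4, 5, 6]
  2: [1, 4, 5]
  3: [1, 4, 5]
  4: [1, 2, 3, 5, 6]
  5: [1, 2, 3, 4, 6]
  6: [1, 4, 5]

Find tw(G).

3

A width-3 tree decomposition is:
Bags: B1 = {1, 3, 4, 5}  B2 = {1, 4, 5, 6}  B3 = {1, 2, 4, 5}
Tree: B1–B2, B2–B3
Each bag holds 4 vertices, so the decomposition has width 3, which upper-bounds the treewidth. Conversely, {1, 2, 4, 5} is a clique of size 4, and the vertices of any clique must share a bag in every tree decomposition; so some bag has ≥ 4 vertices and tw(G) ≥ 3. Therefore the treewidth is 3.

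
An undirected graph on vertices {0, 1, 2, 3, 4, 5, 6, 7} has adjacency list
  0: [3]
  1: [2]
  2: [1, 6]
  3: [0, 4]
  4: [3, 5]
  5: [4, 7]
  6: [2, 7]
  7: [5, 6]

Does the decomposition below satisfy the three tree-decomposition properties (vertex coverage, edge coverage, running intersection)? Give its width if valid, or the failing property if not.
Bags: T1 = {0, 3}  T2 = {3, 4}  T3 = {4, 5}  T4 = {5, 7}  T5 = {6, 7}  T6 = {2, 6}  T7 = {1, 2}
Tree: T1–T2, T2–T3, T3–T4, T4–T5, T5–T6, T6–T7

Vertex coverage: the bags together contain {0, 1, 2, 3, 4, 5, 6, 7}, the full vertex set. Edge coverage: each edge of G has both endpoints in at least one bag. Running intersection: for every vertex, the bags containing it form a connected subtree. All three properties hold, so this is a valid tree decomposition of width max|bag| − 1 = 1, and hence tw(G) ≤ 1.

Yes; width 1.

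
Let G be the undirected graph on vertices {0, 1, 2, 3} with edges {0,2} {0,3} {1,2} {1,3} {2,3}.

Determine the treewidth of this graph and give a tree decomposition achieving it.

The largest bag has 3 vertices, giving width 2; this decomposition certifies tw(G) ≤ 2. On the other hand G contains the 3-clique {0, 2, 3}. A clique must lie in a single bag of any decomposition, so no decomposition can have width below 2. The upper and lower bounds meet at 2, so that is the treewidth.

Treewidth 2.
One optimal decomposition is:
Bags: B1 = {0, 2, 3}  B2 = {1, 2, 3}
Tree: B1–B2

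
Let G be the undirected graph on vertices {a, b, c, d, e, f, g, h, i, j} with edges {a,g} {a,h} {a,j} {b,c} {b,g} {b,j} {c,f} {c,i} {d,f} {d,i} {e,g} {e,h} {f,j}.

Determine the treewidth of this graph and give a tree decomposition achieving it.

Treewidth 2.
One such decomposition:
Bags: B1 = {d, f, i}  B2 = {c, f, i}  B3 = {c, f, j}  B4 = {b, c, j}  B5 = {a, b, j}  B6 = {a, b, g}  B7 = {a, g, h}  B8 = {e, g, h}
Tree: B1–B2, B2–B3, B3–B4, B4–B5, B5–B6, B6–B7, B7–B8

The largest bag has 3 vertices, giving width 2; this decomposition certifies tw(G) ≤ 2. Since d–i–c–f–d is a cycle in G, G is not acyclic. Forests are exactly the graphs of treewidth ≤ 1, so tw(G) ≥ 2. Therefore the treewidth is 2.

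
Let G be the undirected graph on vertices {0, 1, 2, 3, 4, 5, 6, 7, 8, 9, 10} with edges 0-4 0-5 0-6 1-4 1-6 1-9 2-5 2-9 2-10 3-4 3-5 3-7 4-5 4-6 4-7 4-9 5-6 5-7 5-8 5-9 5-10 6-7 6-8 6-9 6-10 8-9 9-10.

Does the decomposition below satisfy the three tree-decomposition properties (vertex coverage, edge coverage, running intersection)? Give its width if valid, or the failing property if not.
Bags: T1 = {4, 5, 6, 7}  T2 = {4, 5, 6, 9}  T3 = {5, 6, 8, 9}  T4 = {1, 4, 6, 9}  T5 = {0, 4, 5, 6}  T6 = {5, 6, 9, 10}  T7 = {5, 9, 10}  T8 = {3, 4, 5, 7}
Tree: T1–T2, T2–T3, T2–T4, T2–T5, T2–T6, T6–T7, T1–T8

No — vertex 2 appears in no bag.

A tree decomposition must satisfy three properties: every vertex lies in some bag; for every edge, both endpoints lie together in some bag; and for every vertex, the bags containing it form a connected subtree. Here vertex 2 appears in no bag, so the decomposition is invalid.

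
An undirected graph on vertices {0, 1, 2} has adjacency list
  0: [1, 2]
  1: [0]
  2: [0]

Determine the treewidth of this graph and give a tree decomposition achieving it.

Every bag has size at most 2, so the width is 2 − 1 = 1 and tw(G) ≤ 1. G has an edge, so its treewidth is at least 1. Therefore the treewidth is 1.

Treewidth 1.
One optimal decomposition is:
Bags: B1 = {0, 1}  B2 = {0, 2}
Tree: B1–B2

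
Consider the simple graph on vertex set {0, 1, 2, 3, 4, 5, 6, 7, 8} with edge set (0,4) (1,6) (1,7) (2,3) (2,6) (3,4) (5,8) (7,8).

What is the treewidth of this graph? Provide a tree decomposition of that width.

Treewidth 1.
Bags: B1 = {0, 4}  B2 = {3, 4}  B3 = {2, 3}  B4 = {2, 6}  B5 = {1, 6}  B6 = {1, 7}  B7 = {7, 8}  B8 = {5, 8}
Tree: B1–B2, B2–B3, B3–B4, B4–B5, B5–B6, B6–B7, B7–B8

Every bag has size at most 2, so the width is 2 − 1 = 1 and tw(G) ≤ 1. Any graph with an edge has treewidth ≥ 1, and G has the edge 0–4. Hence tw(G) = 1 exactly.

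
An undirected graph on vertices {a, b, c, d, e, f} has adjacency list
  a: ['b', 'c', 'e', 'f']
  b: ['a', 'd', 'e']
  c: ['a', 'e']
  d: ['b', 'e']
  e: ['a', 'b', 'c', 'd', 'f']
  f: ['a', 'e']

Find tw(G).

A width-2 tree decomposition is:
Bags: B1 = {a, b, e}  B2 = {a, e, f}  B3 = {b, d, e}  B4 = {a, c, e}
Tree: B1–B2, B1–B3, B2–B4
Every bag has size at most 3, so the width is 3 − 1 = 2 and tw(G) ≤ 2. For the lower bound, the 3 vertices {b, d, e} are pairwise adjacent, and any tree decomposition puts a clique entirely inside one bag — forcing width ≥ 2. The upper and lower bounds meet at 2, so that is the treewidth.

2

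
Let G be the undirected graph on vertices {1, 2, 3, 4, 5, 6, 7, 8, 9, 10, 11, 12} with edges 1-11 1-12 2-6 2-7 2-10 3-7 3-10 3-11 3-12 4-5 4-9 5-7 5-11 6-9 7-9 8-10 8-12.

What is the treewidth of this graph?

A width-3 tree decomposition is:
Bags: B1 = {1, 8, 11, 12}  B2 = {3, 8, 11, 12}  B3 = {3, 8, 10, 11}  B4 = {3, 5, 10, 11}  B5 = {3, 5, 7, 10}  B6 = {2, 5, 7, 10}  B7 = {2, 4, 5, 7}  B8 = {2, 4, 7, 9}  B9 = {2, 4, 6, 9}
Tree: B1–B2, B2–B3, B3–B4, B4–B5, B5–B6, B6–B7, B7–B8, B8–B9
Every bag has size at most 4, so the width is 4 − 1 = 3 and tw(G) ≤ 3. For the lower bound: the 4 vertex sets {1,8,12}, {11}, {3}, {2,5,7,10} are disjoint, each induces a connected subgraph, and every pair is joined by at least one edge of G. Contracting each set to a single vertex therefore yields K_{4} as a minor, and since treewidth is minor-monotone, tw(G) ≥ tw(K_{4}) = 3. Combining the bounds, tw(G) = 3.

3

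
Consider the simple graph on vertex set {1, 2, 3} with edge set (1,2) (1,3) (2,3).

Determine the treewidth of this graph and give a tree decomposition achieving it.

With just one bag of size 3, the width is 3 − 1 = 2, so tw(G) ≤ 2. Conversely, {1, 2, 3} is a clique of size 3, and the vertices of any clique must share a bag in every tree decomposition; so some bag has ≥ 3 vertices and tw(G) ≥ 2. Therefore the treewidth is 2.

Treewidth 2.
One optimal decomposition is:
Bags: B1 = {1, 2, 3}
Tree: (single bag)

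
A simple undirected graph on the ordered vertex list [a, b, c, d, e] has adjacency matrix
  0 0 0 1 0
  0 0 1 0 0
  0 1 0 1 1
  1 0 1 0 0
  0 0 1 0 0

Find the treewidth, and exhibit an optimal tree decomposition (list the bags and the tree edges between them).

Treewidth 1.
Bags: B1 = {b, c}  B2 = {c, d}  B3 = {c, e}  B4 = {a, d}
Tree: B1–B2, B2–B3, B2–B4

Every bag has size at most 2, so the width is 2 − 1 = 1 and tw(G) ≤ 1. Any graph with an edge has treewidth ≥ 1, and G has the edge b–c. Combining the bounds, tw(G) = 1.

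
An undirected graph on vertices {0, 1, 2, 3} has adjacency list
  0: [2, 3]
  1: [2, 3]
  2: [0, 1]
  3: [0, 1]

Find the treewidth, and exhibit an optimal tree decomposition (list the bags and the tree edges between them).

Each bag holds 3 vertices, so the decomposition has width 2, which upper-bounds the treewidth. Since 1–3–0–2–1 is a cycle in G, G is not acyclic. Forests are exactly the graphs of treewidth ≤ 1, so tw(G) ≥ 2. Hence tw(G) = 2 exactly.

Treewidth 2.
One such decomposition:
Bags: B1 = {0, 1, 3}  B2 = {0, 1, 2}
Tree: B1–B2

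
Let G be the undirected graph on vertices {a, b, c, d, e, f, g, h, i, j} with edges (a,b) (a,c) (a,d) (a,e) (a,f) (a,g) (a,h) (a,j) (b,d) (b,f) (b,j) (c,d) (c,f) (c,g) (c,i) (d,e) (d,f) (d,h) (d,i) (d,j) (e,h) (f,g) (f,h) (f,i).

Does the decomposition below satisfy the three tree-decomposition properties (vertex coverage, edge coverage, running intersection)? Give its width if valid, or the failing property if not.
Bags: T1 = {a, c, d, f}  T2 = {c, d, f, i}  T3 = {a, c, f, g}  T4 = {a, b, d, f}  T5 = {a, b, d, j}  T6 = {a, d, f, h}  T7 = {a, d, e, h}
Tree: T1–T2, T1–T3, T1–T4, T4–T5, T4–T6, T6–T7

Yes; width 3.

Every vertex of G appears in some bag (union = {a, b, c, d, e, f, g, h, i, j}); every edge is covered by a bag; and for each vertex v the set of bags containing v is connected in the bag tree. The decomposition is therefore valid. The largest bag has 4 vertices, so the width is 3.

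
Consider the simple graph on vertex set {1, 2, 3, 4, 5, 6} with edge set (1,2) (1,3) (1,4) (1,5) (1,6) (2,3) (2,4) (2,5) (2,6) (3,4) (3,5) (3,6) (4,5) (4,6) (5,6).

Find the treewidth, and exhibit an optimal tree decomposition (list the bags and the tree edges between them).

Treewidth 5.
One such decomposition:
Bags: B1 = {1, 2, 3, 4, 5, 6}
Tree: (single bag)

With just one bag of size 6, the width is 6 − 1 = 5, so tw(G) ≤ 5. For the lower bound, the 6 vertices {1, 2, 3, 4, 5, 6} are pairwise adjacent, and any tree decomposition puts a clique entirely inside one bag — forcing width ≥ 5. Therefore the treewidth is 5.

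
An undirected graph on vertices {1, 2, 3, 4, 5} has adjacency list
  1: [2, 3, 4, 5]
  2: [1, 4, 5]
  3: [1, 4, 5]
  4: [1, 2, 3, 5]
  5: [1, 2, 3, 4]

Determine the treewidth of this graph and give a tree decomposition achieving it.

Treewidth 3.
One such decomposition:
Bags: B1 = {1, 2, 4, 5}  B2 = {1, 3, 4, 5}
Tree: B1–B2

Every bag has size at most 4, so the width is 4 − 1 = 3 and tw(G) ≤ 3. Conversely, {1, 2, 4, 5} is a clique of size 4, and the vertices of any clique must share a bag in every tree decomposition; so some bag has ≥ 4 vertices and tw(G) ≥ 3. Hence tw(G) = 3 exactly.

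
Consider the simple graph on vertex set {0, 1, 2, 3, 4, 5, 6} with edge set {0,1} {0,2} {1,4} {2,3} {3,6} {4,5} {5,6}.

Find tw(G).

A width-2 tree decomposition is:
Bags: B1 = {0, 1, 4}  B2 = {0, 2, 4}  B3 = {2, 3, 4}  B4 = {3, 4, 6}  B5 = {4, 5, 6}
Tree: B1–B2, B2–B3, B3–B4, B4–B5
The largest bag has 3 vertices, giving width 2; this decomposition certifies tw(G) ≤ 2. For the lower bound, G contains the cycle 4–1–0–2–3–6–5–4, so G is not a forest; only forests have treewidth ≤ 1, hence tw(G) ≥ 2. Therefore the treewidth is 2.

2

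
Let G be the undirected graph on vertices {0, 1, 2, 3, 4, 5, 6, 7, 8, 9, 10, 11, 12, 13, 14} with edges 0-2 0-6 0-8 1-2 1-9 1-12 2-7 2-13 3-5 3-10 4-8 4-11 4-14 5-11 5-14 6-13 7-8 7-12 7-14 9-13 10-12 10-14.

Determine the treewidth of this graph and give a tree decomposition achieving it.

The largest bag has 4 vertices, giving width 3; this decomposition certifies tw(G) ≤ 3. For the lower bound: the 4 vertex sets {3,5,11}, {4}, {14}, {7,8,10,12} are disjoint, each induces a connected subgraph, and every pair is joined by at least one edge of G. Contracting each set to a single vertex therefore yields K_{4} as a minor, and since treewidth is minor-monotone, tw(G) ≥ tw(K_{4}) = 3. Combining the bounds, tw(G) = 3.

Treewidth 3.
One optimal decomposition is:
Bags: B1 = {3, 4, 5, 11}  B2 = {3, 4, 5, 14}  B3 = {3, 4, 10, 14}  B4 = {4, 8, 10, 14}  B5 = {7, 8, 10, 14}  B6 = {7, 8, 10, 12}  B7 = {0, 7, 8, 12}  B8 = {0, 2, 7, 12}  B9 = {0, 1, 2, 12}  B10 = {0, 1, 2, 6}  B11 = {1, 2, 6, 13}  B12 = {1, 6, 9, 13}
Tree: B1–B2, B2–B3, B3–B4, B4–B5, B5–B6, B6–B7, B7–B8, B8–B9, B9–B10, B10–B11, B11–B12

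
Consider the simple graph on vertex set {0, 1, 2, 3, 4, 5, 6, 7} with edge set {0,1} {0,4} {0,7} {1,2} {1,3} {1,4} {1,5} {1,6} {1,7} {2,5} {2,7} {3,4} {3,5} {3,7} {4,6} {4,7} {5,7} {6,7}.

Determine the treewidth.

A width-3 tree decomposition is:
Bags: B1 = {1, 3, 5, 7}  B2 = {1, 2, 5, 7}  B3 = {1, 3, 4, 7}  B4 = {1, 4, 6, 7}  B5 = {0, 1, 4, 7}
Tree: B1–B2, B1–B3, B3–B4, B4–B5
The largest bag has 4 vertices, giving width 3; this decomposition certifies tw(G) ≤ 3. Conversely, {1, 2, 5, 7} is a clique of size 4, and the vertices of any clique must share a bag in every tree decomposition; so some bag has ≥ 4 vertices and tw(G) ≥ 3. The upper and lower bounds meet at 3, so that is the treewidth.

3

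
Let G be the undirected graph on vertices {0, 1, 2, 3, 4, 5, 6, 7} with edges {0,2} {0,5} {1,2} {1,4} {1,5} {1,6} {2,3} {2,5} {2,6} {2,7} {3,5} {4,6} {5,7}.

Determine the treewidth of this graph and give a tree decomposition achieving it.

Treewidth 2.
One such decomposition:
Bags: B1 = {0, 2, 5}  B2 = {2, 5, 7}  B3 = {1, 2, 5}  B4 = {1, 2, 6}  B5 = {1, 4, 6}  B6 = {2, 3, 5}
Tree: B1–B2, B2–B3, B3–B4, B4–B5, B3–B6

The largest bag has 3 vertices, giving width 2; this decomposition certifies tw(G) ≤ 2. For the lower bound, the 3 vertices {0, 2, 5} are pairwise adjacent, and any tree decomposition puts a clique entirely inside one bag — forcing width ≥ 2. Combining the bounds, tw(G) = 2.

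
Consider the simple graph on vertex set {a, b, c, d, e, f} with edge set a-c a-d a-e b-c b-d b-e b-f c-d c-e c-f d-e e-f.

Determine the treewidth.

A width-3 tree decomposition is:
Bags: B1 = {b, c, d, e}  B2 = {b, c, e, f}  B3 = {a, c, d, e}
Tree: B1–B2, B1–B3
Every bag has size at most 4, so the width is 4 − 1 = 3 and tw(G) ≤ 3. Conversely, {a, c, d, e} is a clique of size 4, and the vertices of any clique must share a bag in every tree decomposition; so some bag has ≥ 4 vertices and tw(G) ≥ 3. The upper and lower bounds meet at 3, so that is the treewidth.

3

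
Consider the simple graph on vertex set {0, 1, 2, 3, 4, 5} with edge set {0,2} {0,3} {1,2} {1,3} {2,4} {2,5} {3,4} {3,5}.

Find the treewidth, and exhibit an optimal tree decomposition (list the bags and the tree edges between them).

Treewidth 2.
One such decomposition:
Bags: B1 = {2, 3, 5}  B2 = {2, 3, 4}  B3 = {0, 2, 3}  B4 = {1, 2, 3}
Tree: B1–B2, B2–B3, B3–B4

Every bag has size at most 3, so the width is 3 − 1 = 2 and tw(G) ≤ 2. Since 5–2–4–3–5 is a cycle in G, G is not acyclic. Forests are exactly the graphs of treewidth ≤ 1, so tw(G) ≥ 2. Therefore the treewidth is 2.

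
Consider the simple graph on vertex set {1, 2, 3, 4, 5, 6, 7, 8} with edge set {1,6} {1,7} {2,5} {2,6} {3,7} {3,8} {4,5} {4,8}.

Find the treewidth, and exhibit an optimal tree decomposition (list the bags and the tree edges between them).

Treewidth 2.
One optimal decomposition is:
Bags: B1 = {1, 2, 6}  B2 = {1, 2, 5}  B3 = {1, 4, 5}  B4 = {1, 4, 8}  B5 = {1, 3, 8}  B6 = {1, 3, 7}
Tree: B1–B2, B2–B3, B3–B4, B4–B5, B5–B6

The largest bag has 3 vertices, giving width 2; this decomposition certifies tw(G) ≤ 2. The edges 1–6–2–5–4–8–3–7–1 form a cycle, so G is not a tree and its treewidth is at least 2. Hence tw(G) = 2 exactly.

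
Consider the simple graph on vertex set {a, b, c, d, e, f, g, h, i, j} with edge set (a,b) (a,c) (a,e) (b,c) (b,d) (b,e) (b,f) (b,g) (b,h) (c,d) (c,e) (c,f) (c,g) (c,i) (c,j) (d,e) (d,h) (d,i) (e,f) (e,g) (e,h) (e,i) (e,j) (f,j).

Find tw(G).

A width-3 tree decomposition is:
Bags: B1 = {b, c, d, e}  B2 = {b, c, e, f}  B3 = {b, c, e, g}  B4 = {c, e, f, j}  B5 = {c, d, e, i}  B6 = {b, d, e, h}  B7 = {a, b, c, e}
Tree: B1–B2, B2–B3, B2–B4, B1–B5, B1–B6, B1–B7
Every bag has size at most 4, so the width is 4 − 1 = 3 and tw(G) ≤ 3. For the lower bound, the 4 vertices {b, d, e, h} are pairwise adjacent, and any tree decomposition puts a clique entirely inside one bag — forcing width ≥ 3. The upper and lower bounds meet at 3, so that is the treewidth.

3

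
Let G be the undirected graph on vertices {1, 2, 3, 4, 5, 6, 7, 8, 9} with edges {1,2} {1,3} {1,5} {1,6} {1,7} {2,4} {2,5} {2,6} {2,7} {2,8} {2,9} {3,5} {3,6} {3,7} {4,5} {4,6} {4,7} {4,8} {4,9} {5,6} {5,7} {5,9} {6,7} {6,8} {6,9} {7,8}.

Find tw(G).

A width-4 tree decomposition is:
Bags: B1 = {2, 4, 6, 7, 8}  B2 = {2, 4, 5, 6, 7}  B3 = {1, 2, 5, 6, 7}  B4 = {2, 4, 5, 6, 9}  B5 = {1, 3, 5, 6, 7}
Tree: B1–B2, B2–B3, B2–B4, B3–B5
Every bag has size at most 5, so the width is 5 − 1 = 4 and tw(G) ≤ 4. For the lower bound, the 5 vertices {1, 2, 5, 6, 7} are pairwise adjacent, and any tree decomposition puts a clique entirely inside one bag — forcing width ≥ 4. Therefore the treewidth is 4.

4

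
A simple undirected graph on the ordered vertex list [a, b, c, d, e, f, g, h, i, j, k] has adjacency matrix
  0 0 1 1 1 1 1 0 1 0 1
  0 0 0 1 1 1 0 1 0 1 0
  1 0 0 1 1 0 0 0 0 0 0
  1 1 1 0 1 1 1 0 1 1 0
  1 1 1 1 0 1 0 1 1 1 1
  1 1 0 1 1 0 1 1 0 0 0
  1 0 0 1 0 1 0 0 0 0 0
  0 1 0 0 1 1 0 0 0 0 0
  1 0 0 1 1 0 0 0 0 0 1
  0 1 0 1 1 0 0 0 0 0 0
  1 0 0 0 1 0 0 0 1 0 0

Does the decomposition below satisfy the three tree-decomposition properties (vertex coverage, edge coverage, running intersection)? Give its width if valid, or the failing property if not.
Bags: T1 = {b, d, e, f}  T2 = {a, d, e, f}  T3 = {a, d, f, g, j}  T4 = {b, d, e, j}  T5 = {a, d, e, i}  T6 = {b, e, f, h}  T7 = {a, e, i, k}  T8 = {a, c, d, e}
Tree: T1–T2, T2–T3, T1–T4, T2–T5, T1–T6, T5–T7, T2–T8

A tree decomposition must satisfy three properties: every vertex lies in some bag; for every edge, both endpoints lie together in some bag; and for every vertex, the bags containing it form a connected subtree. Here bags containing vertex j are not connected in the tree, so the decomposition is invalid.

No — bags containing vertex j are not connected in the tree.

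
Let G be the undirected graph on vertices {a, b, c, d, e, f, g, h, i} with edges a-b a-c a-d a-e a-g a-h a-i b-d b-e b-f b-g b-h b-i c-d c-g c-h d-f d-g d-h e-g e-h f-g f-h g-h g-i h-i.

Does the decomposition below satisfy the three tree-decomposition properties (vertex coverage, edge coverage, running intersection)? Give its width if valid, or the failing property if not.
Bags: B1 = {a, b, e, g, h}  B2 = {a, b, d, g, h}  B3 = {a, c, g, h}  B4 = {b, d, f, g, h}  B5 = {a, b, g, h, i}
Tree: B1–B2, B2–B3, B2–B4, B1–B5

A tree decomposition must satisfy three properties: every vertex lies in some bag; for every edge, both endpoints lie together in some bag; and for every vertex, the bags containing it form a connected subtree. Here edge (d,c) lies in no bag, so the decomposition is invalid.

No — edge (d,c) lies in no bag.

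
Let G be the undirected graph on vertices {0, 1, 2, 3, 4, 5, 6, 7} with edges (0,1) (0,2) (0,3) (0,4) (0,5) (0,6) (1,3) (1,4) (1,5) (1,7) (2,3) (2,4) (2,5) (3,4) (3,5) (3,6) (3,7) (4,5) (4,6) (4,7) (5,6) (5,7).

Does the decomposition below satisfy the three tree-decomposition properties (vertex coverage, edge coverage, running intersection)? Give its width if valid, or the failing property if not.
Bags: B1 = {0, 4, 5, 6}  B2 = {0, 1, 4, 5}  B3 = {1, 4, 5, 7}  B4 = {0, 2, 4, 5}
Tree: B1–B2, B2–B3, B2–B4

No — vertex 3 appears in no bag.

A tree decomposition must satisfy three properties: every vertex lies in some bag; for every edge, both endpoints lie together in some bag; and for every vertex, the bags containing it form a connected subtree. Here vertex 3 appears in no bag, so the decomposition is invalid.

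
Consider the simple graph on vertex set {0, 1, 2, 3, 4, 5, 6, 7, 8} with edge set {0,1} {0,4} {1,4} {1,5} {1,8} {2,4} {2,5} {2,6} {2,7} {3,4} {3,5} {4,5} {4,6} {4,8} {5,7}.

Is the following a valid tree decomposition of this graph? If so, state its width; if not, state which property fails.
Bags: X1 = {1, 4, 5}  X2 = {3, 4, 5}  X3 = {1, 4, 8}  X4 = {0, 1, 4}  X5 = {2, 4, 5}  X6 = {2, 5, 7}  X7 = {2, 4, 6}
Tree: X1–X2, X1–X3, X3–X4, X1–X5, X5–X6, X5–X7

Yes; width 2.

Vertex coverage: the bags together contain {0, 1, 2, 3, 4, 5, 6, 7, 8}, the full vertex set. Edge coverage: each edge of G has both endpoints in at least one bag. Running intersection: for every vertex, the bags containing it form a connected subtree. All three properties hold, so this is a valid tree decomposition of width max|bag| − 1 = 2, and hence tw(G) ≤ 2.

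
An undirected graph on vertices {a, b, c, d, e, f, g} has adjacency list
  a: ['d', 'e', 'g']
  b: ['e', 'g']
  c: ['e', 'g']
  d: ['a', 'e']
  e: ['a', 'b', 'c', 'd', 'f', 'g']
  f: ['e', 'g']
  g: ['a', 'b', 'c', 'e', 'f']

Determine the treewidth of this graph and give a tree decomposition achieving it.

Each bag holds 3 vertices, so the decomposition has width 2, which upper-bounds the treewidth. On the other hand G contains the 3-clique {a, d, e}. A clique must lie in a single bag of any decomposition, so no decomposition can have width below 2. Hence tw(G) = 2 exactly.

Treewidth 2.
One optimal decomposition is:
Bags: B1 = {a, e, g}  B2 = {c, e, g}  B3 = {b, e, g}  B4 = {e, f, g}  B5 = {a, d, e}
Tree: B1–B2, B2–B3, B2–B4, B1–B5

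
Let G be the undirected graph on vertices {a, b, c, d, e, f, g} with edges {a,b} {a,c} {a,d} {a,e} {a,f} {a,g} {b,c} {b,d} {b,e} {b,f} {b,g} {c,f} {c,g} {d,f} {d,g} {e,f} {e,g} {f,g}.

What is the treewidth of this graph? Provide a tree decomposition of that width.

Each bag holds 5 vertices, so the decomposition has width 4, which upper-bounds the treewidth. On the other hand G contains the 5-clique {a, b, d, f, g}. A clique must lie in a single bag of any decomposition, so no decomposition can have width below 4. Hence tw(G) = 4 exactly.

Treewidth 4.
Bags: B1 = {a, b, d, f, g}  B2 = {a, b, c, f, g}  B3 = {a, b, e, f, g}
Tree: B1–B2, B2–B3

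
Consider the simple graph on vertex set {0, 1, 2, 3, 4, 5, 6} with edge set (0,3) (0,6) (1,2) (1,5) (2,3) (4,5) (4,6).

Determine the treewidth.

2

A width-2 tree decomposition is:
Bags: B1 = {1, 2, 5}  B2 = {2, 4, 5}  B3 = {2, 4, 6}  B4 = {0, 2, 6}  B5 = {0, 2, 3}
Tree: B1–B2, B2–B3, B3–B4, B4–B5
The largest bag has 3 vertices, giving width 2; this decomposition certifies tw(G) ≤ 2. The edges 2–1–5–4–6–0–3–2 form a cycle, so G is not a tree and its treewidth is at least 2. Therefore the treewidth is 2.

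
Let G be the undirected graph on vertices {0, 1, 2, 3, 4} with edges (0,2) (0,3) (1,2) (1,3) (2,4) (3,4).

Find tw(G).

2

A width-2 tree decomposition is:
Bags: B1 = {1, 2, 3}  B2 = {2, 3, 4}  B3 = {0, 2, 3}
Tree: B1–B2, B2–B3
The largest bag has 3 vertices, giving width 2; this decomposition certifies tw(G) ≤ 2. The edges 3–1–2–4–3 form a cycle, so G is not a tree and its treewidth is at least 2. Combining the bounds, tw(G) = 2.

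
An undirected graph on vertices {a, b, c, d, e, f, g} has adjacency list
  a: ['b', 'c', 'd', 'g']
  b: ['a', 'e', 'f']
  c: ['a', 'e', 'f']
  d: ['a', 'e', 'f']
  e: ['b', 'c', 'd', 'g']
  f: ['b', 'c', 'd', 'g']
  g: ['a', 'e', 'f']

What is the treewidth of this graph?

3

A width-3 tree decomposition is:
Bags: B1 = {a, d, e, f}  B2 = {a, b, e, f}  B3 = {a, e, f, g}  B4 = {a, c, e, f}
Tree: B1–B2, B2–B3, B3–B4
The largest bag has 4 vertices, giving width 3; this decomposition certifies tw(G) ≤ 3. For the lower bound: the 4 vertex sets {a,d}, {b,f}, {e}, {g} are disjoint, each induces a connected subgraph, and every pair is joined by at least one edge of G. Contracting each set to a single vertex therefore yields K_{4} as a minor, and since treewidth is minor-monotone, tw(G) ≥ tw(K_{4}) = 3. The upper and lower bounds meet at 3, so that is the treewidth.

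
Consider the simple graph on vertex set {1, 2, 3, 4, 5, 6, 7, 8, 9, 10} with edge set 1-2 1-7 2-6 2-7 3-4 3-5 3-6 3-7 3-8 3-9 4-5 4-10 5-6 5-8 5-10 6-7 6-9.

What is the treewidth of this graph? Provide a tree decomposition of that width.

Treewidth 2.
Bags: B1 = {3, 4, 5}  B2 = {3, 5, 6}  B3 = {4, 5, 10}  B4 = {3, 6, 7}  B5 = {3, 5, 8}  B6 = {2, 6, 7}  B7 = {1, 2, 7}  B8 = {3, 6, 9}
Tree: B1–B2, B1–B3, B2–B4, B2–B5, B4–B6, B6–B7, B4–B8

The largest bag has 3 vertices, giving width 2; this decomposition certifies tw(G) ≤ 2. On the other hand G contains the 3-clique {4, 5, 10}. A clique must lie in a single bag of any decomposition, so no decomposition can have width below 2. Hence tw(G) = 2 exactly.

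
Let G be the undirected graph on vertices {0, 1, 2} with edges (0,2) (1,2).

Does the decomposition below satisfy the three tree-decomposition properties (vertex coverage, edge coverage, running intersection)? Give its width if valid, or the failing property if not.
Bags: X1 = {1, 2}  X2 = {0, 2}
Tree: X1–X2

Yes; width 1.

Every vertex of G appears in some bag (union = {0, 1, 2}); every edge is covered by a bag; and for each vertex v the set of bags containing v is connected in the bag tree. The decomposition is therefore valid. The largest bag has 2 vertices, so the width is 1.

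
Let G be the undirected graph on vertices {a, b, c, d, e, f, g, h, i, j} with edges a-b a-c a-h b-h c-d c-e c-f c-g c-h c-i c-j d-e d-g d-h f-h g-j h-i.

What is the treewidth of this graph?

2

A width-2 tree decomposition is:
Bags: B1 = {c, h, i}  B2 = {a, c, h}  B3 = {c, d, h}  B4 = {c, d, e}  B5 = {c, f, h}  B6 = {c, d, g}  B7 = {c, g, j}  B8 = {a, b, h}
Tree: B1–B2, B2–B3, B3–B4, B1–B5, B3–B6, B6–B7, B2–B8
Each bag holds 3 vertices, so the decomposition has width 2, which upper-bounds the treewidth. On the other hand G contains the 3-clique {c, d, g}. A clique must lie in a single bag of any decomposition, so no decomposition can have width below 2. Combining the bounds, tw(G) = 2.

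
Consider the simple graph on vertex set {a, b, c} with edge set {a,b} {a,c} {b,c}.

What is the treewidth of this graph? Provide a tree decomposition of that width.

Treewidth 2.
Bags: B1 = {a, b, c}
Tree: (single bag)

With just one bag of size 3, the width is 3 − 1 = 2, so tw(G) ≤ 2. For the lower bound, the 3 vertices {a, b, c} are pairwise adjacent, and any tree decomposition puts a clique entirely inside one bag — forcing width ≥ 2. Hence tw(G) = 2 exactly.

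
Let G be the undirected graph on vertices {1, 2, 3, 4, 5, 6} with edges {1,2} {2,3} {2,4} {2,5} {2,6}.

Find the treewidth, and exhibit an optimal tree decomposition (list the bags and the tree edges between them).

The largest bag has 2 vertices, giving width 1; this decomposition certifies tw(G) ≤ 1. G has an edge, so its treewidth is at least 1. The upper and lower bounds meet at 1, so that is the treewidth.

Treewidth 1.
One such decomposition:
Bags: B1 = {2, 4}  B2 = {2, 5}  B3 = {1, 2}  B4 = {2, 6}  B5 = {2, 3}
Tree: B1–B2, B1–B3, B1–B4, B3–B5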